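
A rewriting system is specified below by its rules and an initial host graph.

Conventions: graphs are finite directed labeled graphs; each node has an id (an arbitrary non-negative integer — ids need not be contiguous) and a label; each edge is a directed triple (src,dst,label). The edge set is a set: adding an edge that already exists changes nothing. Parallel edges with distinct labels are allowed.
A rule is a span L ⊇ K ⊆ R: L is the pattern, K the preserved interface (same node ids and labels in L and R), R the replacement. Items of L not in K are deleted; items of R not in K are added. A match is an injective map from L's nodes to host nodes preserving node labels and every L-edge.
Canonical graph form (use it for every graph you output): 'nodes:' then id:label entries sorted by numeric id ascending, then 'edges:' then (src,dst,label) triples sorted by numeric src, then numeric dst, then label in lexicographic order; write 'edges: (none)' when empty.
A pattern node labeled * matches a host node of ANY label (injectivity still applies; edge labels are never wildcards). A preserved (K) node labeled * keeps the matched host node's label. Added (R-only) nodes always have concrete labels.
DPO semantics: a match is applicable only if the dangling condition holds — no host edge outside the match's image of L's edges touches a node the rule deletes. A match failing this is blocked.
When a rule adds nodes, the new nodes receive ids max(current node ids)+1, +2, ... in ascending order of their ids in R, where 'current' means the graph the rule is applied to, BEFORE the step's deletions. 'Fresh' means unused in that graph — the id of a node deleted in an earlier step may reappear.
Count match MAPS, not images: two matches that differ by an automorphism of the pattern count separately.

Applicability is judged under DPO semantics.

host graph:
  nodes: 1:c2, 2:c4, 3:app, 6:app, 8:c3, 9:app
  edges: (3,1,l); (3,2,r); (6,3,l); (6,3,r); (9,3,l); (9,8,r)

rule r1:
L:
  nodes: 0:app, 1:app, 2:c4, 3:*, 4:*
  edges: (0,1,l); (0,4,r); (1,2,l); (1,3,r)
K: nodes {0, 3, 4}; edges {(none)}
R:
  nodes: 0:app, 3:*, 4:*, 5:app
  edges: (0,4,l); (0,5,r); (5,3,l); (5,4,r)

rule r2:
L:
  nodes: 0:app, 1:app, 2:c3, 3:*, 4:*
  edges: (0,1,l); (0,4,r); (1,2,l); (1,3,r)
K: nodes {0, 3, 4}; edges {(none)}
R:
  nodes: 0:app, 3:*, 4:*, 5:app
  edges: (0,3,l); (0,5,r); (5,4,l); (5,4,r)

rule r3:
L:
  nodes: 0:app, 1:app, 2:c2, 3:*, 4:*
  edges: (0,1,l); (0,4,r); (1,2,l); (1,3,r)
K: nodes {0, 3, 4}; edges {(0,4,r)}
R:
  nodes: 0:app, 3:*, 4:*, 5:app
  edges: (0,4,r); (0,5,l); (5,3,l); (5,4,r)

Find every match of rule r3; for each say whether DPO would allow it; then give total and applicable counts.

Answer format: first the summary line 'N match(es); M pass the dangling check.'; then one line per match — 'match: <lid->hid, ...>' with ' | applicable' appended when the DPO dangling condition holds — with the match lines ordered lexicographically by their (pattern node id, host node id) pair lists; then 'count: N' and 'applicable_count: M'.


1 match(es); 0 pass the dangling check.
match: 0->9, 1->3, 2->1, 3->2, 4->8
count: 1
applicable_count: 0


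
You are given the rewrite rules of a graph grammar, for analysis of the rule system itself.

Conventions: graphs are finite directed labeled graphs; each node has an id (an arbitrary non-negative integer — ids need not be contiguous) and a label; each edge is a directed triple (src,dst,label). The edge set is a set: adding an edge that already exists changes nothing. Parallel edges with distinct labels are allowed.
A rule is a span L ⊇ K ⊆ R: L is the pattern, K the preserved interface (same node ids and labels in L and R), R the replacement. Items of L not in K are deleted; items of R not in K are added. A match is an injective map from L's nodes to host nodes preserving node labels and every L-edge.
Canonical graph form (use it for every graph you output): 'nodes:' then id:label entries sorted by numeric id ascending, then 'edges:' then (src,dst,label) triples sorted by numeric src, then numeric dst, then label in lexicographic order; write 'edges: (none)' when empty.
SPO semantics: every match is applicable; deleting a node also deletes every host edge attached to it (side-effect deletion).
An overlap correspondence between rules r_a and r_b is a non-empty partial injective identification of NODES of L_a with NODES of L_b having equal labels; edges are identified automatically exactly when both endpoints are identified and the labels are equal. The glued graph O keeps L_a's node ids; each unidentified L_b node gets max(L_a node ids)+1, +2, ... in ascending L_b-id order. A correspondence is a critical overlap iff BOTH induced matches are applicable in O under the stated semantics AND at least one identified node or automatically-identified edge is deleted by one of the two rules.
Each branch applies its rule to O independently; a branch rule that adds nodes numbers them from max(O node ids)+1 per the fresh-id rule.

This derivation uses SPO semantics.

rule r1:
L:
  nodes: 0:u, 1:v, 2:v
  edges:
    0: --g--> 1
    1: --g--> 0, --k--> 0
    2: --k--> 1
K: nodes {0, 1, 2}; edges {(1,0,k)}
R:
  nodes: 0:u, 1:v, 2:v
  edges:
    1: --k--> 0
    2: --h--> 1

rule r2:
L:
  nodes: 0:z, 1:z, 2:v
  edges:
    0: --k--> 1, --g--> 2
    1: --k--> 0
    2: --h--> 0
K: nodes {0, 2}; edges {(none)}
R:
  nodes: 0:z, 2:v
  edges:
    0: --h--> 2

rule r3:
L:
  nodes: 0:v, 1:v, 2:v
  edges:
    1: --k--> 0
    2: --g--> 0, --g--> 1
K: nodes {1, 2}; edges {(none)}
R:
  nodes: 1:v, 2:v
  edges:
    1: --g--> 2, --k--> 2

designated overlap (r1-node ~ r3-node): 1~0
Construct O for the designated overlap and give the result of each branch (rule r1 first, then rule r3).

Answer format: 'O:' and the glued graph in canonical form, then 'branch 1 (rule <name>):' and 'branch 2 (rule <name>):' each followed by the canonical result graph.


O:
nodes: 0:u, 1:v, 2:v, 3:v, 4:v
edges: (0,1,g); (1,0,g); (1,0,k); (2,1,k); (3,1,k); (4,1,g); (4,3,g)
branch 1 (rule r1):
nodes: 0:u, 1:v, 2:v, 3:v, 4:v
edges: (1,0,k); (2,1,h); (3,1,k); (4,1,g); (4,3,g)
branch 2 (rule r3):
nodes: 0:u, 2:v, 3:v, 4:v
edges: (3,4,g); (3,4,k)


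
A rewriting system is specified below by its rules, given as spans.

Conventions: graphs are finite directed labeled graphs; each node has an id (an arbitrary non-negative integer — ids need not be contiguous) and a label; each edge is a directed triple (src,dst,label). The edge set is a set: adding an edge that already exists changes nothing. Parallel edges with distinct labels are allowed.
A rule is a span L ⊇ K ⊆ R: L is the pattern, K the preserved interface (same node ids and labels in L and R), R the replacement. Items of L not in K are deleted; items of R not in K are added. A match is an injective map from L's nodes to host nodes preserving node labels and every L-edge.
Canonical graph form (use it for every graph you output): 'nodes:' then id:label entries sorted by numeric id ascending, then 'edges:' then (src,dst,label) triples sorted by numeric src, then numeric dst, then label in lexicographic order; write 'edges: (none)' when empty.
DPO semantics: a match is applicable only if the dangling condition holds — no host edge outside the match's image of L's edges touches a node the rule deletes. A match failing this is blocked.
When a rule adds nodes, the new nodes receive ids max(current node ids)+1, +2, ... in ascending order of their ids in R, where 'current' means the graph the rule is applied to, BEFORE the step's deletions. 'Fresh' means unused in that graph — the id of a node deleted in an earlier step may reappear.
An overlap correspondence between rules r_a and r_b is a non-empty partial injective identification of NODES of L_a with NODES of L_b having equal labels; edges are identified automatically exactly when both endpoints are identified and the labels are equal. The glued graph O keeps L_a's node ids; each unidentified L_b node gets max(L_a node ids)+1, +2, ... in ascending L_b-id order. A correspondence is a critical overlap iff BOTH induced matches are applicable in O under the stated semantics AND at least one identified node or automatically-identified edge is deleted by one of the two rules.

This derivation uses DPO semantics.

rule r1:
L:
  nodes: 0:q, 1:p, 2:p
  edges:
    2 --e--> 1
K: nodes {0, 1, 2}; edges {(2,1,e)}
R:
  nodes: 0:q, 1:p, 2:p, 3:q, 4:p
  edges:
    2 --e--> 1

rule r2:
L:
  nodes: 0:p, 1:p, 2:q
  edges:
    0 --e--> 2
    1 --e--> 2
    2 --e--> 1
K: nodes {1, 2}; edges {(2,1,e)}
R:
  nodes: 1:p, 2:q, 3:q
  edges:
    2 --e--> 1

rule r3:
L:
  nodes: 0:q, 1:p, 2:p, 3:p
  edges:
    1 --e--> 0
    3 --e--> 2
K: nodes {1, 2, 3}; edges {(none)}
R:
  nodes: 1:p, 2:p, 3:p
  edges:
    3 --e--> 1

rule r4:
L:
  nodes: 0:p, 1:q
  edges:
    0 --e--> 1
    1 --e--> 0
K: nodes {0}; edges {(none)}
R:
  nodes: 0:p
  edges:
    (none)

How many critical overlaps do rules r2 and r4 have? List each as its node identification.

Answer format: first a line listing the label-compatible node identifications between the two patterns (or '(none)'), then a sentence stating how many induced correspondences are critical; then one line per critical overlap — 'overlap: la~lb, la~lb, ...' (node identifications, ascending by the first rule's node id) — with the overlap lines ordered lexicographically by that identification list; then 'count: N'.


label-compatible node identifications between L(r2) and L(r4): 0~0, 1~0, 2~1
0 of the induced correspondences are critical overlaps of r2 and r4.
count: 0


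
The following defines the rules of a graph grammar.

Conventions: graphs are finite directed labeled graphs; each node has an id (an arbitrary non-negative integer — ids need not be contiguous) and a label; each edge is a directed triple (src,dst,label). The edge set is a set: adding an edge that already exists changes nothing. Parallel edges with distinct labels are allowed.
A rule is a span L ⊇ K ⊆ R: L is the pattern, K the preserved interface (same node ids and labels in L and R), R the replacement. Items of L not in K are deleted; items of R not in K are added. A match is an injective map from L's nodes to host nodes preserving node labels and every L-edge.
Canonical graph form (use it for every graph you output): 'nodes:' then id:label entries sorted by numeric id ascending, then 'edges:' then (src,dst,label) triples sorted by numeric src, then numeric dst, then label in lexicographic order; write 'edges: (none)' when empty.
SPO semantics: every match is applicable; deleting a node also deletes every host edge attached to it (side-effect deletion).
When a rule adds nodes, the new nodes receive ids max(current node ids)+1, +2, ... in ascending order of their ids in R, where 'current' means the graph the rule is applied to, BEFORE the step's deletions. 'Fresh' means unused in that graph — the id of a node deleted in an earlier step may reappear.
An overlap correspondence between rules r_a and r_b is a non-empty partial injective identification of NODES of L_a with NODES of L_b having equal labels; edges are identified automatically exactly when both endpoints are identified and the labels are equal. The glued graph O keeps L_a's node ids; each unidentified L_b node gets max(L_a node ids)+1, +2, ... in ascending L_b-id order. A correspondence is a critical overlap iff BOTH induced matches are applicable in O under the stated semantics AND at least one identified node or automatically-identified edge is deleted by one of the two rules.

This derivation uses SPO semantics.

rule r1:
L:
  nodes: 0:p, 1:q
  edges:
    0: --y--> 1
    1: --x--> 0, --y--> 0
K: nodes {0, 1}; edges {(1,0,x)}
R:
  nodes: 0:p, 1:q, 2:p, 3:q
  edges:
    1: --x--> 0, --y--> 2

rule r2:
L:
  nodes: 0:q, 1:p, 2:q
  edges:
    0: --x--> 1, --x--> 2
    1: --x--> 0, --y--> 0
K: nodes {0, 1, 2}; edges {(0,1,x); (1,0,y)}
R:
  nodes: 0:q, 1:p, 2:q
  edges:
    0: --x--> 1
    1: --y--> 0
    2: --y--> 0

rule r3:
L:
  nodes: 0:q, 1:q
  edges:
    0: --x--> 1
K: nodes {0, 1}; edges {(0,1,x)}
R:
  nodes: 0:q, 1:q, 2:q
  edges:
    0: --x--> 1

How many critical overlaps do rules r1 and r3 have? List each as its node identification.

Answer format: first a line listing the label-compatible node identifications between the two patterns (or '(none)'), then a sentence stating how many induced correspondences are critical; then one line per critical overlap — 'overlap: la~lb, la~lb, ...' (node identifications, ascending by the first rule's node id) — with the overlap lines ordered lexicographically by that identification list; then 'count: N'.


label-compatible node identifications between L(r1) and L(r3): 1~0, 1~1
0 of the induced correspondences are critical overlaps of r1 and r3.
count: 0


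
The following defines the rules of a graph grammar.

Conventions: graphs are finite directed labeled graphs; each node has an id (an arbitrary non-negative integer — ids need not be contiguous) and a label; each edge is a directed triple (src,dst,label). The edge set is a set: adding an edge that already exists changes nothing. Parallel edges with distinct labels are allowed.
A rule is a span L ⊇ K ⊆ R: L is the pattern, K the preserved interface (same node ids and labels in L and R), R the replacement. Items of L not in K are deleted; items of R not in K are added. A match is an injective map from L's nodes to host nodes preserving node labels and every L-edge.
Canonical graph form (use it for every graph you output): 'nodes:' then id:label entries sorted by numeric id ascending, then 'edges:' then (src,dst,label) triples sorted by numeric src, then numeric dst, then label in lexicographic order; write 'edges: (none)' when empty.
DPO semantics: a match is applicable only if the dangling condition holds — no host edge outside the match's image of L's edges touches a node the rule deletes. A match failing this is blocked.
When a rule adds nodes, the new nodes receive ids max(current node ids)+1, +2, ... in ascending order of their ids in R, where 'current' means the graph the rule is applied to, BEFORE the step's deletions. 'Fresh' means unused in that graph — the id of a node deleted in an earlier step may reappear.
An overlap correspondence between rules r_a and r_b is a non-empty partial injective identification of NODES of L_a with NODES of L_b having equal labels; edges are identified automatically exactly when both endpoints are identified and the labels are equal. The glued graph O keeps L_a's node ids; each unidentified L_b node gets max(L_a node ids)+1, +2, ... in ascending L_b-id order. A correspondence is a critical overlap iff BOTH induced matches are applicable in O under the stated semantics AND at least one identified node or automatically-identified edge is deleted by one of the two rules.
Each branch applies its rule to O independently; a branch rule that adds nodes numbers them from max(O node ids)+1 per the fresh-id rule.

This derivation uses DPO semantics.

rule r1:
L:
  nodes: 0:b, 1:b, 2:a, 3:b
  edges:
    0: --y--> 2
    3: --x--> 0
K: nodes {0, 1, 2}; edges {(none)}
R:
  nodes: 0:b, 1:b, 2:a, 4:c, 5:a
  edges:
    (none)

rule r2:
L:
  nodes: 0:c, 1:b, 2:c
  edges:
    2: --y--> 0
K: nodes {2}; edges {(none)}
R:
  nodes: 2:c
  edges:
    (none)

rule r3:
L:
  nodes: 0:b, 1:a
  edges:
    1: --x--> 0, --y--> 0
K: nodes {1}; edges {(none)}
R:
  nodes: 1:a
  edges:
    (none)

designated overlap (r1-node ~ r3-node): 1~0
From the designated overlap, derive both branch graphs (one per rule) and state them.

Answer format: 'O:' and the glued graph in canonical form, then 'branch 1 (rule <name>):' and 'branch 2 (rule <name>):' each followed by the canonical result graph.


O:
nodes: 0:b, 1:b, 2:a, 3:b, 4:a
edges: (0,2,y); (3,0,x); (4,1,x); (4,1,y)
branch 1 (rule r1):
nodes: 0:b, 1:b, 2:a, 4:a, 5:c, 6:a
edges: (4,1,x); (4,1,y)
branch 2 (rule r3):
nodes: 0:b, 2:a, 3:b, 4:a
edges: (0,2,y); (3,0,x)


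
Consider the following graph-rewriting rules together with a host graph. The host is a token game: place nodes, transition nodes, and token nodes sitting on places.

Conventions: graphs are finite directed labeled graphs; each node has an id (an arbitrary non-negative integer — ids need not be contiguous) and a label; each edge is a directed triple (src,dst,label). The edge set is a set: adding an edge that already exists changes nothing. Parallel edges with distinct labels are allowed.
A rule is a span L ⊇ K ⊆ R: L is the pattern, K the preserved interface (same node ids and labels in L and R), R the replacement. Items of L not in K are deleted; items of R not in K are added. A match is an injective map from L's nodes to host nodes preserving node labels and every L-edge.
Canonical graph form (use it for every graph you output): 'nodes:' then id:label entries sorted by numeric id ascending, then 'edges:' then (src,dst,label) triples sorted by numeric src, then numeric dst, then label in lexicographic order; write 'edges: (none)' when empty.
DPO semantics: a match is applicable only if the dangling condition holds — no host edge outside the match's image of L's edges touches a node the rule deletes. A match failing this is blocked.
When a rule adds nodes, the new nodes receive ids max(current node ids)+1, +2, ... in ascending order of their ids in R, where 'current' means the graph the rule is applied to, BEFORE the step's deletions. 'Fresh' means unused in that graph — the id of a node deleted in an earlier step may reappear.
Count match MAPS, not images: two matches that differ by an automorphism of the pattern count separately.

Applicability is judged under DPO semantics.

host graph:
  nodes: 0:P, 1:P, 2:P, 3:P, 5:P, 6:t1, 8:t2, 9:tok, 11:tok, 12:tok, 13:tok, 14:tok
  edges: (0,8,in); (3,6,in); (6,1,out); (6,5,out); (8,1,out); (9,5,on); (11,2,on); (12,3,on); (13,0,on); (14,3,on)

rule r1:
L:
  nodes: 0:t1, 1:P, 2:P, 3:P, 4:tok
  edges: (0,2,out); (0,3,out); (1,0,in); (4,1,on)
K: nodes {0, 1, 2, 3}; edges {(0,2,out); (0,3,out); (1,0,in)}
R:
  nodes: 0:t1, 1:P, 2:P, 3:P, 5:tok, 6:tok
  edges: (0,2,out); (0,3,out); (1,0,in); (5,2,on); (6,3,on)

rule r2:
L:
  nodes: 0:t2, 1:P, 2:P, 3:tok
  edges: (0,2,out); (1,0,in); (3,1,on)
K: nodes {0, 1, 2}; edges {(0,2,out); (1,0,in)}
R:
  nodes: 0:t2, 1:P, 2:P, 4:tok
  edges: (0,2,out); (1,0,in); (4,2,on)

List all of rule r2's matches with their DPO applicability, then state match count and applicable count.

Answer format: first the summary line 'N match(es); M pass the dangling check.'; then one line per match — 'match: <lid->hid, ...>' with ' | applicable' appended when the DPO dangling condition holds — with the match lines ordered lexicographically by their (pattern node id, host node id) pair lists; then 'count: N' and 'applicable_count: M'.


1 match(es); 1 pass the dangling check.
match: 0->8, 1->0, 2->1, 3->13 | applicable
count: 1
applicable_count: 1


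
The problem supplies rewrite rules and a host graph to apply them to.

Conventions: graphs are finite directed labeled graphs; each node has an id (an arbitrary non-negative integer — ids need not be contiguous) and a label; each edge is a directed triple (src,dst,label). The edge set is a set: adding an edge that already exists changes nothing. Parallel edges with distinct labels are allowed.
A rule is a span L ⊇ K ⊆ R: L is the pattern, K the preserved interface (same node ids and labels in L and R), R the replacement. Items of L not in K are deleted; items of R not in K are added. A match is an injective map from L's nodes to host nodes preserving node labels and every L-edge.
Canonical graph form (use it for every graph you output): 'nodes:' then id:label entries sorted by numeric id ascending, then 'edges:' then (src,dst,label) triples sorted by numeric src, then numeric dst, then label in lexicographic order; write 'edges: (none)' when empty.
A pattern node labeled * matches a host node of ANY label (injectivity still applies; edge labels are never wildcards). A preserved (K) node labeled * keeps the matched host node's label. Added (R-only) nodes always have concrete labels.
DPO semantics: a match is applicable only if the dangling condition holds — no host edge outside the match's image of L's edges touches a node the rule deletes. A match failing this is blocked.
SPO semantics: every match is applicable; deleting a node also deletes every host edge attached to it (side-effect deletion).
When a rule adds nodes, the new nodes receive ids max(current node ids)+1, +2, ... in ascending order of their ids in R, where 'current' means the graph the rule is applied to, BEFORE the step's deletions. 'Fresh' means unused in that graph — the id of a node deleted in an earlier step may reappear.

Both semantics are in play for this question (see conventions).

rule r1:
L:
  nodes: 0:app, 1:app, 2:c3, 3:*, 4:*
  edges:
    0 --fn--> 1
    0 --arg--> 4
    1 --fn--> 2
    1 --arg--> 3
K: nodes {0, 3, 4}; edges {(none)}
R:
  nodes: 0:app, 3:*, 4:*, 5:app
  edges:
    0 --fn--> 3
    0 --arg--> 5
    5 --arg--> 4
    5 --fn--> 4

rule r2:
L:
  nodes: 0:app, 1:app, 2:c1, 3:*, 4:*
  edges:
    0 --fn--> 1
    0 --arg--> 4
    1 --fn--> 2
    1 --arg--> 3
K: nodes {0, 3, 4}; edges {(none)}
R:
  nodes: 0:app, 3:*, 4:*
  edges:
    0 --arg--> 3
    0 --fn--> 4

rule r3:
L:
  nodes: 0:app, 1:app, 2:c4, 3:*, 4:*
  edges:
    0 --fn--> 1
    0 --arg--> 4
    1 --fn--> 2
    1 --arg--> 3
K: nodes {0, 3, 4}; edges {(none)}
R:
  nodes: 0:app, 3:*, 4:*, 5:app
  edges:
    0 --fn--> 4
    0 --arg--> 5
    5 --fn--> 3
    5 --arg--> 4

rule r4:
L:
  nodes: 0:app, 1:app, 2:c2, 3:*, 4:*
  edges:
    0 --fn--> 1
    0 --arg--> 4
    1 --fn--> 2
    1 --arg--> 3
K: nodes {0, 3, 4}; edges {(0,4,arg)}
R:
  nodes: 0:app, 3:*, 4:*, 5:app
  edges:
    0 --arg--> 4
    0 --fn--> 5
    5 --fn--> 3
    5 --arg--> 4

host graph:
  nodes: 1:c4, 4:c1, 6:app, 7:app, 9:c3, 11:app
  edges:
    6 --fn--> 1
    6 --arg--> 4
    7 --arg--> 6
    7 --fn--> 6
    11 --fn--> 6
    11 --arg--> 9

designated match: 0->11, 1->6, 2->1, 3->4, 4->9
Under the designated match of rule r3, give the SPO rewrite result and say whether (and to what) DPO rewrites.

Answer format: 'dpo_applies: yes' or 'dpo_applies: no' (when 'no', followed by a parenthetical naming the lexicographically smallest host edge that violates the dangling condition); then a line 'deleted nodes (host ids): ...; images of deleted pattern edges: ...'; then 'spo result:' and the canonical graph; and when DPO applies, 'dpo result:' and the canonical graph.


dpo_applies: no
(the rule deletes node 6, which keeps host edge (7,6,arg) outside the match image — the dangling condition fails, DPO blocks; SPO proceeds and side-deletes such edges)
deleted nodes (host ids): 1, 6; images of deleted pattern edges: (6,1,fn); (6,4,arg); (11,6,fn); (11,9,arg)
spo result:
nodes: 4:c1, 7:app, 9:c3, 11:app, 12:app
edges: (11,9,fn); (11,12,arg); (12,4,fn); (12,9,arg)


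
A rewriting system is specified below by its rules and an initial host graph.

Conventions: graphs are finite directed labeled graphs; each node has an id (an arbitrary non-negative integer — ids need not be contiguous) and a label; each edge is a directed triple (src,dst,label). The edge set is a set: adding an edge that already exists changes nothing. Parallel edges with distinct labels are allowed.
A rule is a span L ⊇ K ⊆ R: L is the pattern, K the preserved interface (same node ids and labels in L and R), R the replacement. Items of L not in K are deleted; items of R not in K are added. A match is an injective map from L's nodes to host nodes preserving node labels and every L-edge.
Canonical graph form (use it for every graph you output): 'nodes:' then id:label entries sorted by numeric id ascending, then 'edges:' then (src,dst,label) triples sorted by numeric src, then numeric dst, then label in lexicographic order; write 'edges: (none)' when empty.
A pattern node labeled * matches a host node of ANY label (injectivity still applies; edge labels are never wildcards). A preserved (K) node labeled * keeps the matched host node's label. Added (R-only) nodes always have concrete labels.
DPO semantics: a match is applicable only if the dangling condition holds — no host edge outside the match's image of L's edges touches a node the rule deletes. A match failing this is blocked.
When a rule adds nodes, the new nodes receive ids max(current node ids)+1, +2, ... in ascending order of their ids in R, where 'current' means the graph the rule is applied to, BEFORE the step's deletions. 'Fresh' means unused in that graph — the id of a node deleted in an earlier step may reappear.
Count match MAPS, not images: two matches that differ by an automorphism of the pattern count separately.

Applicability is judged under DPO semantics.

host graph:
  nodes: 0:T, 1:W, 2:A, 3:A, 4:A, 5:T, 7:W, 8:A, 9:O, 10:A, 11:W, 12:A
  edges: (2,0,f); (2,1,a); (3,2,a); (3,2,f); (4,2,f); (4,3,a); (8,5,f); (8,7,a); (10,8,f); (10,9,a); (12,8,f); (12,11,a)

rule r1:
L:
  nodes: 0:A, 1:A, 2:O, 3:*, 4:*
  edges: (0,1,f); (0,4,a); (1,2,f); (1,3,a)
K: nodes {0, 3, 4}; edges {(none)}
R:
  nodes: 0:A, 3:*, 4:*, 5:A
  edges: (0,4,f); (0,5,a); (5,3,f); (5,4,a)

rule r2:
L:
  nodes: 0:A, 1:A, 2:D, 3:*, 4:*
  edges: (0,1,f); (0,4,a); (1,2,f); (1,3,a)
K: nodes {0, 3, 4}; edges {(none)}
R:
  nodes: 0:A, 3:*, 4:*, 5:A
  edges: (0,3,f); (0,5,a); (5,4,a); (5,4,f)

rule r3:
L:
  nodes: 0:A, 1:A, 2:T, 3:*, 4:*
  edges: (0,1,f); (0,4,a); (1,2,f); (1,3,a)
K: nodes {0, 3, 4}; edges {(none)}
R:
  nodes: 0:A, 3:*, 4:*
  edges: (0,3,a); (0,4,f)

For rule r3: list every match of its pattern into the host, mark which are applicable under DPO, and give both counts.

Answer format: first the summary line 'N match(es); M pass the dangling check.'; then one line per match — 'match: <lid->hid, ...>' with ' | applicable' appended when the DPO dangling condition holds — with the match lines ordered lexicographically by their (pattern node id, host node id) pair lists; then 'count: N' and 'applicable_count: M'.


3 match(es); 0 pass the dangling check.
match: 0->4, 1->2, 2->0, 3->1, 4->3
match: 0->10, 1->8, 2->5, 3->7, 4->9
match: 0->12, 1->8, 2->5, 3->7, 4->11
count: 3
applicable_count: 0


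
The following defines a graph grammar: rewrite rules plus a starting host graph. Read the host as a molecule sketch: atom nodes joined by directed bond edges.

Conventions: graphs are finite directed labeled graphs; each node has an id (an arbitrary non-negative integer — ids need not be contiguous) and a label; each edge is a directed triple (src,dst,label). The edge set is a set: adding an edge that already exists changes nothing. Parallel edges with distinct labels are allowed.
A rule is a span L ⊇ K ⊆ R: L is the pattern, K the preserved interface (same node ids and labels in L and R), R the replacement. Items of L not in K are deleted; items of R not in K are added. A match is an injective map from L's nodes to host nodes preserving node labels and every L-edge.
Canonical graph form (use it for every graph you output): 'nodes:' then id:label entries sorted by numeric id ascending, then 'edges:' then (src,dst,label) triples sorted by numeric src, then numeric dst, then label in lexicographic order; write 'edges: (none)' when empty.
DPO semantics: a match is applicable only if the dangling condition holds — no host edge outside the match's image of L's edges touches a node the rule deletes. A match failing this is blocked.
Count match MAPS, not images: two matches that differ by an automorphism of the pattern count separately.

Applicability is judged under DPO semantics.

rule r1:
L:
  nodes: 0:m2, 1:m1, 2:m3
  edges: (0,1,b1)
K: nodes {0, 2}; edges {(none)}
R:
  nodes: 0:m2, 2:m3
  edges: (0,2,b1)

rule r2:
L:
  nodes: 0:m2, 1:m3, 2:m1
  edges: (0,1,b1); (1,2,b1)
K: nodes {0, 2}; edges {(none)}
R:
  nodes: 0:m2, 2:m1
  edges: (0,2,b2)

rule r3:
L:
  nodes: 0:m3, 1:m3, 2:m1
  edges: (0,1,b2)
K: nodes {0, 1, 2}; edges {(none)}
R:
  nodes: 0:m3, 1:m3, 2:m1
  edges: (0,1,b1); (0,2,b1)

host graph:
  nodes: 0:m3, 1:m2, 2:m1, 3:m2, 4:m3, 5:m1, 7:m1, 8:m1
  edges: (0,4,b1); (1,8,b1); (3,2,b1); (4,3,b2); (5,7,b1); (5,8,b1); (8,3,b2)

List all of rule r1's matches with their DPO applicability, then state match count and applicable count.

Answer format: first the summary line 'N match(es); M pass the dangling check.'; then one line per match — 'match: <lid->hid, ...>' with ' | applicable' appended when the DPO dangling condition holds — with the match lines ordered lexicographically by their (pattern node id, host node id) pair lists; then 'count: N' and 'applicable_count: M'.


4 match(es); 2 pass the dangling check.
match: 0->1, 1->8, 2->0
match: 0->1, 1->8, 2->4
match: 0->3, 1->2, 2->0 | applicable
match: 0->3, 1->2, 2->4 | applicable
count: 4
applicable_count: 2


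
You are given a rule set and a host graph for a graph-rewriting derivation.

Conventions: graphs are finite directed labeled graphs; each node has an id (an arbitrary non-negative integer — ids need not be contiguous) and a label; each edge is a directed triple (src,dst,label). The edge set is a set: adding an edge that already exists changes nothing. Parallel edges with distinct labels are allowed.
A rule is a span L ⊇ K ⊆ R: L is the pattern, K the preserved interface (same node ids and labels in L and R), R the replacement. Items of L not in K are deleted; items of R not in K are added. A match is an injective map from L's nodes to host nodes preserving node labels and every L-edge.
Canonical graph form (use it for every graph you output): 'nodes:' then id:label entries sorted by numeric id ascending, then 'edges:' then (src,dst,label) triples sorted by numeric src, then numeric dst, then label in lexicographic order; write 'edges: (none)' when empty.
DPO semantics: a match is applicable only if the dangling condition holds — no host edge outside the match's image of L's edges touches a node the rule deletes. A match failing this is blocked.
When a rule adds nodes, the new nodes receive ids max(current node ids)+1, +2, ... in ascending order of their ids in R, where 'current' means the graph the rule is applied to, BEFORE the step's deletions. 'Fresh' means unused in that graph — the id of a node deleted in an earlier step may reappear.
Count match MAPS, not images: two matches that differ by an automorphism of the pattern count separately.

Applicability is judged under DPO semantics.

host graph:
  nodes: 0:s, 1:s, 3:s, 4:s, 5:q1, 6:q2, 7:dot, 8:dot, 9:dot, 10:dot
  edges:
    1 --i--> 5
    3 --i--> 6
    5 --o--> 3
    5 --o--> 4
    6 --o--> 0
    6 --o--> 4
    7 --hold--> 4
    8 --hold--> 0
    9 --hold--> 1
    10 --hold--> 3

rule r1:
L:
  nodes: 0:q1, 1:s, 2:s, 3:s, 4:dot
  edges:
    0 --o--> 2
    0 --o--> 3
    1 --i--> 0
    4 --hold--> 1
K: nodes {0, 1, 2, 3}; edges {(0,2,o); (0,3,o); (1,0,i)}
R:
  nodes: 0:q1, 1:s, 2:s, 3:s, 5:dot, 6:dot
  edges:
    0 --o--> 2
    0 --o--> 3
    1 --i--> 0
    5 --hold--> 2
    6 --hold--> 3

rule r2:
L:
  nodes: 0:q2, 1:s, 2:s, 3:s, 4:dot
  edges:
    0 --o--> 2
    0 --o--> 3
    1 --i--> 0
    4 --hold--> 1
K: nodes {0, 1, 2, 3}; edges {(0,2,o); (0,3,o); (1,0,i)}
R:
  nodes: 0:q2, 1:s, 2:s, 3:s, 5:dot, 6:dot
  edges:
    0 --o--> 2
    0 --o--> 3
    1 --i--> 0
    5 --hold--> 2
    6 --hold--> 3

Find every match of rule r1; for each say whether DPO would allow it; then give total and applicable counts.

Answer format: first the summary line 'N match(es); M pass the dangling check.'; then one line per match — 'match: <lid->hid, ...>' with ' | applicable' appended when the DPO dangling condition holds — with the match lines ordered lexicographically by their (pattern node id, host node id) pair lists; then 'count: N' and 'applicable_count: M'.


2 match(es); 2 pass the dangling check.
match: 0->5, 1->1, 2->3, 3->4, 4->9 | applicable
match: 0->5, 1->1, 2->4, 3->3, 4->9 | applicable
count: 2
applicable_count: 2


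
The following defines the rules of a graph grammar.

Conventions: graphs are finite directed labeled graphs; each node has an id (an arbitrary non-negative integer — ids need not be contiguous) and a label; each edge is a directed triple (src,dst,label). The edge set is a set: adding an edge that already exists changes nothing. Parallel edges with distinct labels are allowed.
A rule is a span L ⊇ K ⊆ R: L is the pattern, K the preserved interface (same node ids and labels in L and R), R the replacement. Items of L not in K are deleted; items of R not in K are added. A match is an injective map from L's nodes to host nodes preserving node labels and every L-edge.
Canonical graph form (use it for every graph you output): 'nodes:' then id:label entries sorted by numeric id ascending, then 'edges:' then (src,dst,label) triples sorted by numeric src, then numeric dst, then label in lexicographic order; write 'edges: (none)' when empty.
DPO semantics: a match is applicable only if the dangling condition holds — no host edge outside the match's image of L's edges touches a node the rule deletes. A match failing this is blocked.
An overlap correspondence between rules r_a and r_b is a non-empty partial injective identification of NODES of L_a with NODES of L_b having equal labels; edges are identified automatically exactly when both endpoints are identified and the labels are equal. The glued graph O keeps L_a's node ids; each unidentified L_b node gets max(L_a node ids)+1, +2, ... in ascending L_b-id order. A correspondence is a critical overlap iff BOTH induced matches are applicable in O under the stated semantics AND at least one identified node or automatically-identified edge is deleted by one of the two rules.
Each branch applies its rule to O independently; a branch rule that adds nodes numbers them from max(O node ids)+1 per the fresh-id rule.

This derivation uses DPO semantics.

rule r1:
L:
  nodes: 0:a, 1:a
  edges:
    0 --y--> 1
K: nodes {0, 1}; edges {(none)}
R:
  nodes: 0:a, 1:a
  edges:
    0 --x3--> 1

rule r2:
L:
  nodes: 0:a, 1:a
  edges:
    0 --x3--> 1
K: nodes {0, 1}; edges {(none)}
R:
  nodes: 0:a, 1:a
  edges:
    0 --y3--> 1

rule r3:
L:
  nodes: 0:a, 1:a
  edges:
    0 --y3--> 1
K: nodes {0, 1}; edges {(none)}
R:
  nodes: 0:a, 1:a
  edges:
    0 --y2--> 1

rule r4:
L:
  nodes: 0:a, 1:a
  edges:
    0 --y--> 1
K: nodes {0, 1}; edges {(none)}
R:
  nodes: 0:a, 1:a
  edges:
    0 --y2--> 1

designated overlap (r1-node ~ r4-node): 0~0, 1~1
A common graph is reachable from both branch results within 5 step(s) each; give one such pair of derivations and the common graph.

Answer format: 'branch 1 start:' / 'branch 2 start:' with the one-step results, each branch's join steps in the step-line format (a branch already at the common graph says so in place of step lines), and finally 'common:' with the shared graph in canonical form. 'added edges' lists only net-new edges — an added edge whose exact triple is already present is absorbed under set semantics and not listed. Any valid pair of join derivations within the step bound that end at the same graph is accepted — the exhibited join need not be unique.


branch 1 start:
nodes: 0:a, 1:a
edges: (0,1,x3)
branch 2 start:
nodes: 0:a, 1:a
edges: (0,1,y2)
branch 1 step 1: rule r2; match: 0->0, 1->1; deleted nodes (none); deleted edges (0,1,x3); added nodes (none); added edges (0,1,y3); result: nodes: 0:a, 1:a edges: (0,1,y3)
branch 1 step 2: rule r3; match: 0->0, 1->1; deleted nodes (none); deleted edges (0,1,y3); added nodes (none); added edges (0,1,y2); result: nodes: 0:a, 1:a edges: (0,1,y2)
branch 2: already at the common graph (0 steps)
common:
nodes: 0:a, 1:a
edges: (0,1,y2)


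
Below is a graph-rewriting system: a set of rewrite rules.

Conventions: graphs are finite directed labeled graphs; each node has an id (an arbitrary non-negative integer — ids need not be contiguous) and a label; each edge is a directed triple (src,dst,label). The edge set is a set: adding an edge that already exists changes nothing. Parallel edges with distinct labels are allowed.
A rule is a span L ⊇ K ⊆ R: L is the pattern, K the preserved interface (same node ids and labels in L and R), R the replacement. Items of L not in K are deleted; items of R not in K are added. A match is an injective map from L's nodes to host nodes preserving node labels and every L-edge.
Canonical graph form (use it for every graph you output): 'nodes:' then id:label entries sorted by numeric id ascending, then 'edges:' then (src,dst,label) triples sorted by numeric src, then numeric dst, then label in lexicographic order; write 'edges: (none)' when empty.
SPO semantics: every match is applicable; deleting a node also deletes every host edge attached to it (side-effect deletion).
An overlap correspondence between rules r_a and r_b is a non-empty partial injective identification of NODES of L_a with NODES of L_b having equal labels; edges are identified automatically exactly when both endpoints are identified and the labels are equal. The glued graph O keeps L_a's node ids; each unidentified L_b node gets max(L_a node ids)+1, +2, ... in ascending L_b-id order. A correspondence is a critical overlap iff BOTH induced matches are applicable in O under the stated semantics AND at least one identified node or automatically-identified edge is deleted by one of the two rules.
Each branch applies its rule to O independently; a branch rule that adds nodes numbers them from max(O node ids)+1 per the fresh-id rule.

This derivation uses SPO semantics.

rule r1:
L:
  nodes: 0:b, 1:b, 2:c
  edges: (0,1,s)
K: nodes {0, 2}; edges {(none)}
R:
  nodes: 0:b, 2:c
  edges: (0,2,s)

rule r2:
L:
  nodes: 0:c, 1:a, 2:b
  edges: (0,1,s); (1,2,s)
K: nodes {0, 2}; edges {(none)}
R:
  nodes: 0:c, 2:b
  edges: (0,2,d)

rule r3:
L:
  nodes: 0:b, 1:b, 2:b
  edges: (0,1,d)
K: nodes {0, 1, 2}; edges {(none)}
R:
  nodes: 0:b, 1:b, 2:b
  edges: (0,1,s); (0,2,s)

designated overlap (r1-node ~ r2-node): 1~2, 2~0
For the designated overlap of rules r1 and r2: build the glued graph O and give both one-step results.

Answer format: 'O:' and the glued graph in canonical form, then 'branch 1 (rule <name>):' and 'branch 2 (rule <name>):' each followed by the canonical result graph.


O:
nodes: 0:b, 1:b, 2:c, 3:a
edges: (0,1,s); (2,3,s); (3,1,s)
branch 1 (rule r1):
nodes: 0:b, 2:c, 3:a
edges: (0,2,s); (2,3,s)
branch 2 (rule r2):
nodes: 0:b, 1:b, 2:c
edges: (0,1,s); (2,1,d)


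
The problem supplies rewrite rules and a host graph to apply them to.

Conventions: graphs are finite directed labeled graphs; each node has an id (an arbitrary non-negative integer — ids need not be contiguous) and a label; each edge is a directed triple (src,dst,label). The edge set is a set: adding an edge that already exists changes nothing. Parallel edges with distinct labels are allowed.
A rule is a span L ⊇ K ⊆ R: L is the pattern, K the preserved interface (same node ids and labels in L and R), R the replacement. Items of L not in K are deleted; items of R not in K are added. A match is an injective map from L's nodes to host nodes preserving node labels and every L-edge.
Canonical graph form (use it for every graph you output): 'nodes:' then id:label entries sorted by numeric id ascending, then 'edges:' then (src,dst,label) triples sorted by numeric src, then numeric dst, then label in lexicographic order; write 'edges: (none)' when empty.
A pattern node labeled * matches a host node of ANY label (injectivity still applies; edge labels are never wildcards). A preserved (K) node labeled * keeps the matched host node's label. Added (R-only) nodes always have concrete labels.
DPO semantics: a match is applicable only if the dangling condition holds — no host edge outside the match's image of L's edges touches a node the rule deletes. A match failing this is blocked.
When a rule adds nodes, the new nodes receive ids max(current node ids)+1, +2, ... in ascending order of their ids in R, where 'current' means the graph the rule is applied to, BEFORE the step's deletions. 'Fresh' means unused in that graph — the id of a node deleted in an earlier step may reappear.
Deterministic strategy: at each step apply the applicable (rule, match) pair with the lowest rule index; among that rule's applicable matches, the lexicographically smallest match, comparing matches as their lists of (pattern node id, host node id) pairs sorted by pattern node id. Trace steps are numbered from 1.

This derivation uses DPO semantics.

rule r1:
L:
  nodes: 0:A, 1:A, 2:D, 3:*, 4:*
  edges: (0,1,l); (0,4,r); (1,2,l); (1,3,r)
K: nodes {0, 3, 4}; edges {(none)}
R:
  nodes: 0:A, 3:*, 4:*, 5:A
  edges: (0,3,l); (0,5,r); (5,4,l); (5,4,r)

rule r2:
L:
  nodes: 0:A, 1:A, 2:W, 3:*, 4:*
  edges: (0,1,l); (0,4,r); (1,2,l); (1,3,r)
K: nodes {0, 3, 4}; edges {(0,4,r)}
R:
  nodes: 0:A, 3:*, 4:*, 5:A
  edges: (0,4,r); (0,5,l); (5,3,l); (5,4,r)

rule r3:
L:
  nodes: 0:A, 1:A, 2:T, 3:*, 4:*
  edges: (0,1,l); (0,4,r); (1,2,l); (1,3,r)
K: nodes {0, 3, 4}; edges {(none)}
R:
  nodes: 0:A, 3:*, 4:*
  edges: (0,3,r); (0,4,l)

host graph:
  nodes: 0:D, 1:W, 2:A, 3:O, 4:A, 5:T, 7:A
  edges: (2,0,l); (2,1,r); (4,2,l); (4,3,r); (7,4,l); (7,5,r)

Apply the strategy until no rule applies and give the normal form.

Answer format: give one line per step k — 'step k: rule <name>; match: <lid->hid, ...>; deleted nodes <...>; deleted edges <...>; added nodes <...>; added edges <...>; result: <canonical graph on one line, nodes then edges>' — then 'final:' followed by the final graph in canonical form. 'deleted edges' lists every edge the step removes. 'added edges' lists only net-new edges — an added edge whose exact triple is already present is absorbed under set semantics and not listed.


step 1: rule r1; match: 0->4, 1->2, 2->0, 3->1, 4->3; deleted nodes 0, 2; deleted edges (2,0,l); (2,1,r); (4,2,l); (4,3,r); added nodes 8; added edges (4,1,l); (4,8,r); (8,3,l); (8,3,r); result: nodes: 1:W, 3:O, 4:A, 5:T, 7:A, 8:A edges: (4,1,l); (4,8,r); (7,4,l); (7,5,r); (8,3,l); (8,3,r)
step 2: rule r2; match: 0->7, 1->4, 2->1, 3->8, 4->5; deleted nodes 1, 4; deleted edges (4,1,l); (4,8,r); (7,4,l); added nodes 9; added edges (7,9,l); (9,5,r); (9,8,l); result: nodes: 3:O, 5:T, 7:A, 8:A, 9:A edges: (7,5,r); (7,9,l); (8,3,l); (8,3,r); (9,5,r); (9,8,l)
final:
nodes: 3:O, 5:T, 7:A, 8:A, 9:A
edges: (7,5,r); (7,9,l); (8,3,l); (8,3,r); (9,5,r); (9,8,l)
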